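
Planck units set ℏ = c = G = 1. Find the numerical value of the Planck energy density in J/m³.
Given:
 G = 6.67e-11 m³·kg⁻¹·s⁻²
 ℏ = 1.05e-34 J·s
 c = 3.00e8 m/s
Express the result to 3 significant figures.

4.68e113 J/m³

From ℏ = c = G = 1 the energy density scale is u_P = c⁷/(ℏG²).
  = 2.19e59 / 4.67e-55
  = 4.68e113 J/m³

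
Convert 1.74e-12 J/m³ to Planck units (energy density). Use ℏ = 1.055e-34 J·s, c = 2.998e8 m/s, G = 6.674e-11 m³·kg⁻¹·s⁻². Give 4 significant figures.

Planck energy density: u_P = c⁷/(ℏG²) = 4.632e113 J/m³.
1.74e-12 / 4.632e113 = 3.756e-126

3.756e-126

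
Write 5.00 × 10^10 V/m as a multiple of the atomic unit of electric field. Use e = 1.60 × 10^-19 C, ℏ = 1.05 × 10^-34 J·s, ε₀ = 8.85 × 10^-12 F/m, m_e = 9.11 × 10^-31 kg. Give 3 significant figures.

atomic unit of electric field: E_au = E_h/(e a₀) = m_e²e⁵/((4πε₀)³ℏ⁴) = 5.20 × 10^11 V/m.
5.00 × 10^10 / 5.20 × 10^11 = 0.0961

0.0961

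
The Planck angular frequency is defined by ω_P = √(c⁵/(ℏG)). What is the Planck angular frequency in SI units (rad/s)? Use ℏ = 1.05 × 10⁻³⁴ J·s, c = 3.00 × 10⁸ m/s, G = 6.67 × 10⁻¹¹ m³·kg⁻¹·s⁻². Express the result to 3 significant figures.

ω_P = √(c⁵/(ℏG))
  = √(3.47 × 10⁸⁶)
  = 1.86 × 10⁴³ rad/s

1.86 × 10⁴³ rad/s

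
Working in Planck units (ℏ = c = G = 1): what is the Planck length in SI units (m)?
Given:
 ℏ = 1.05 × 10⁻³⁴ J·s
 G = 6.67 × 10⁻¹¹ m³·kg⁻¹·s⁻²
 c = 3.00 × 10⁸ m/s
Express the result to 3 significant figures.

Dimensional analysis gives ℓ_P = √(ℏG/c³).
  = √(2.59 × 10⁻⁷⁰)
  = 1.61 × 10⁻³⁵ m

1.61 × 10⁻³⁵ m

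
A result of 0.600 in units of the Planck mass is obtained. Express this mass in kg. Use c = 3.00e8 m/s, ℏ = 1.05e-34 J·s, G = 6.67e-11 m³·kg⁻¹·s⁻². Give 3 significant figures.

1.30e-8 kg

One Planck mass: m_P = √(ℏc/G) = 2.17e-8 kg.
0.600 × 2.17e-8 kg = 1.30e-8 kg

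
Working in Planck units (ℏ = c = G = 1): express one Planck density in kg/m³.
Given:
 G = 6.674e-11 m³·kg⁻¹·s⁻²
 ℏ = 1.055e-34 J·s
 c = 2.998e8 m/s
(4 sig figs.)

5.154e96 kg/m³

From ℏ = c = G = 1 the density scale is ρ_P = c⁵/(ℏG²).
  = 2.422e42 / 4.699e-55
  = 5.154e96 kg/m³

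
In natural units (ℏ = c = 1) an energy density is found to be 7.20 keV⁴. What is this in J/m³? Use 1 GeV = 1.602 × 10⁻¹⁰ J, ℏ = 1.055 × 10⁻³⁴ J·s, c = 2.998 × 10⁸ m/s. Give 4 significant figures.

1.499 × 10¹⁴ J/m³

[E]/[L]³ = [E]⁴/(ℏc)³; restore (ℏc)⁻³.
1 GeV⁴ → 1/(ℏc)³ × (1 GeV in J)⁴ = 2.082 × 10³⁷ J/m³.
Convert the energy scale: 7.20 keV⁴ = 7.20 × 10⁻²⁴ GeV⁴.
Result: 7.20 × 10⁻²⁴ × 2.082 × 10³⁷ = 1.499 × 10¹⁴ J/m³.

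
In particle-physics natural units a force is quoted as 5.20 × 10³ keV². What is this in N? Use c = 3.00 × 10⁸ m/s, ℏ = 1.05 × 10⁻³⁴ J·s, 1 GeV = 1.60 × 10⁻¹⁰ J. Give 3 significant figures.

4.23 × 10⁻³ N

Force is [E]/[L] = [E]²/(ℏc); restore (ℏc)⁻¹.
1 GeV² → 1/(ℏc) × (1 GeV in J)² = 8.13 × 10⁵ N.
Convert the energy scale: 5.20 × 10³ keV² = 5.20 × 10⁻⁹ GeV².
Result: 5.20 × 10⁻⁹ × 8.13 × 10⁵ = 4.23 × 10⁻³ N.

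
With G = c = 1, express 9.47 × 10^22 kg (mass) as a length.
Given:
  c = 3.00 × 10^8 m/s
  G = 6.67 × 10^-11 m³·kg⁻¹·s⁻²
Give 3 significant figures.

In G = c = 1 units mass has dimensions of length; the conversion factor is G/c².
9.47 × 10^22 kg × (G/c²) = 7.02 × 10^-5 m

7.02 × 10^-5 m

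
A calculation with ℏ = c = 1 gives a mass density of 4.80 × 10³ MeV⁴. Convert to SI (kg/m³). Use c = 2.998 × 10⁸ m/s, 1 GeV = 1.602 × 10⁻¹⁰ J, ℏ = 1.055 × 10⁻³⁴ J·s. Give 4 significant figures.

1.112 × 10¹² kg/m³

Mass density is [E]/(c²[L]³) = [E]⁴/(ℏ³c⁵).
1 GeV⁴ → 1/(ℏ³c⁵) × (1 GeV in J)⁴ = 2.316 × 10²⁰ kg/m³.
Convert the energy scale: 4.80 × 10³ MeV⁴ = 4.80 × 10⁻⁹ GeV⁴.
Result: 4.80 × 10⁻⁹ × 2.316 × 10²⁰ = 1.112 × 10¹² kg/m³.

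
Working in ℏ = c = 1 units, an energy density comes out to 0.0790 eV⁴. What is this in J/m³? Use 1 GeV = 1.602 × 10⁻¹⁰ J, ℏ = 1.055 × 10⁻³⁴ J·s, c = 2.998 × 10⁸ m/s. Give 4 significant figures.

[E]/[L]³ = [E]⁴/(ℏc)³; restore (ℏc)⁻³.
1 GeV⁴ → 1/(ℏc)³ × (1 GeV in J)⁴ = 2.082 × 10³⁷ J/m³.
Convert the energy scale: 0.0790 eV⁴ = 7.90 × 10⁻³⁸ GeV⁴.
Result: 7.90 × 10⁻³⁸ × 2.082 × 10³⁷ = 1.644 J/m³.

1.644 J/m³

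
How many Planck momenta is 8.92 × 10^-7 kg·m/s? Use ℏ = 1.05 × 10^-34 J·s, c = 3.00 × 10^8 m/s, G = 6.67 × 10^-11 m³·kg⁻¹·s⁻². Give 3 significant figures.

1.37 × 10^-7

Planck momentum: p_P = √(ℏc³/G) = 6.52 kg·m/s.
8.92 × 10^-7 / 6.52 = 1.37 × 10^-7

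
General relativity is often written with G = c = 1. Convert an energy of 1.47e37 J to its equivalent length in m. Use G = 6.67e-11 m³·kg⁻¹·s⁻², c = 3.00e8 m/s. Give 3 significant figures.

1.21e-7 m

Energy → length via G/c⁴.
1.47e37 J × (G/c⁴) = 1.21e-7 m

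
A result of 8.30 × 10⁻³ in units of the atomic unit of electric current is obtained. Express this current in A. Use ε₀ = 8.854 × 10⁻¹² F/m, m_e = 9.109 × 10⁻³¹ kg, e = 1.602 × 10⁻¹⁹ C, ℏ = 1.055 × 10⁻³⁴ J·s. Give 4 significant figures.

One atomic unit of electric current: I_au = e E_h/ℏ = m_e e⁵/((4πε₀)²ℏ³) = 6.612 × 10⁻³ A.
8.30 × 10⁻³ × 6.612 × 10⁻³ A = 5.488 × 10⁻⁵ A

5.488 × 10⁻⁵ A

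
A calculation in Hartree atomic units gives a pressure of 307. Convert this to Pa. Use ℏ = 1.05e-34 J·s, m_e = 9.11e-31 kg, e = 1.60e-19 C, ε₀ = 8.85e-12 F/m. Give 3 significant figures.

One atomic unit of pressure: P_au = E_h/a₀³ = m_e⁴e¹⁰/((4πε₀)⁵ℏ⁸) = 3.01e13 Pa.
307 × 3.01e13 Pa = 9.25e15 Pa

9.25e15 Pa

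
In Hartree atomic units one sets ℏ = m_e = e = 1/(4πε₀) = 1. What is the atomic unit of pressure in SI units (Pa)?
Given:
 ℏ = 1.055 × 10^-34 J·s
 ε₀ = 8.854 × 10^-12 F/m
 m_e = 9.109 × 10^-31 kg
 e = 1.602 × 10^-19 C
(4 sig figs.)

P_au = E_h/a₀³ = m_e⁴e¹⁰/((4πε₀)⁵ℏ⁸)
E_h = 4.354 × 10^-18 J
a₀ = 5.297 × 10^-11 m
E_h/a₀³ = 2.929 × 10^13 Pa

2.929 × 10^13 Pa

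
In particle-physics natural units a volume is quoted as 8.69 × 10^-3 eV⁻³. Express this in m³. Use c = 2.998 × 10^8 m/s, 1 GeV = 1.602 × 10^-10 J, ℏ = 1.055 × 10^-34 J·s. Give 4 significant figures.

Volume is [L]³ = [E]⁻³·(ℏc)³.
1 GeV⁻³ → (ℏc)³ × (1 GeV in J)⁻³ = 7.696 × 10^-48 m³.
Convert the energy scale: 8.69 × 10^-3 eV⁻³ = 8.69 × 10^24 GeV⁻³.
Result: 8.69 × 10^24 × 7.696 × 10^-48 = 6.688 × 10^-23 m³.

6.688 × 10^-23 m³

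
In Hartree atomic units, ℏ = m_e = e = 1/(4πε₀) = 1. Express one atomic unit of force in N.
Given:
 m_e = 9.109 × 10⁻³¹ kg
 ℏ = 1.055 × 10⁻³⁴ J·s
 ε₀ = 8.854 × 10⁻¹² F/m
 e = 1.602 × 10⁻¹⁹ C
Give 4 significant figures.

From ℏ = m_e = e = 1/(4πε₀) = 1 the force scale is F_au = E_h/a₀ = m_e²e⁶/((4πε₀)³ℏ⁴).
E_h = 4.354 × 10⁻¹⁸ J
a₀ = 5.297 × 10⁻¹¹ m
E_h/a₀ = 8.220 × 10⁻⁸ N

8.220 × 10⁻⁸ N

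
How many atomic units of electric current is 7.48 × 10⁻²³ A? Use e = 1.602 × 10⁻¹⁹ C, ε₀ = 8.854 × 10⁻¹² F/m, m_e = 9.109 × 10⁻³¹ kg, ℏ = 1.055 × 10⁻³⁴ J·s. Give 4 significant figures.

atomic unit of electric current: I_au = e E_h/ℏ = m_e e⁵/((4πε₀)²ℏ³) = 6.612 × 10⁻³ A.
7.48 × 10⁻²³ / 6.612 × 10⁻³ = 1.131 × 10⁻²⁰

1.131 × 10⁻²⁰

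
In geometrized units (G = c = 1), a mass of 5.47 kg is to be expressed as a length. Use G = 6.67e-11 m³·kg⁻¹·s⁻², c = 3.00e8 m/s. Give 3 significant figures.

4.05e-27 m

In G = c = 1 units mass has dimensions of length; the conversion factor is G/c².
5.47 kg × (G/c²) = 4.05e-27 m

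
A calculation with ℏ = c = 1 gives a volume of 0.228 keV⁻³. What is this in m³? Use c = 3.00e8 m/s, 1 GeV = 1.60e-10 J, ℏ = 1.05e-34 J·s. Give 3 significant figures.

1.74e-30 m³

Volume is [L]³ = [E]⁻³·(ℏc)³.
1 GeV⁻³ → (ℏc)³ × (1 GeV in J)⁻³ = 7.63e-48 m³.
Convert the energy scale: 0.228 keV⁻³ = 2.28e17 GeV⁻³.
Result: 2.28e17 × 7.63e-48 = 1.74e-30 m³.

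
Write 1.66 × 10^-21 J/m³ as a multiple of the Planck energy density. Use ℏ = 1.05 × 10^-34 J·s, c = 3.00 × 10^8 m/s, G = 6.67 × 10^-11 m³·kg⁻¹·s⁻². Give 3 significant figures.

Planck energy density: u_P = c⁷/(ℏG²) = 4.68 × 10^113 J/m³.
1.66 × 10^-21 / 4.68 × 10^113 = 3.55 × 10^-135

3.55 × 10^-135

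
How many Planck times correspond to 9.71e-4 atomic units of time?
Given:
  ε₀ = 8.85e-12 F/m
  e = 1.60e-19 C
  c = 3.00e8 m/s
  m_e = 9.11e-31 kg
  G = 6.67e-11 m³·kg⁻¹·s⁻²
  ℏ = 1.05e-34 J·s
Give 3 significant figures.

atomic unit of time: τ_au = (4πε₀)²ℏ³/(m_e e⁴) = 2.40e-17 s
Planck time: t_P = √(ℏG/c⁵) = 5.37e-44 s
9.71e-4 × 2.40e-17 / 5.37e-44 = 4.34e23

4.34e23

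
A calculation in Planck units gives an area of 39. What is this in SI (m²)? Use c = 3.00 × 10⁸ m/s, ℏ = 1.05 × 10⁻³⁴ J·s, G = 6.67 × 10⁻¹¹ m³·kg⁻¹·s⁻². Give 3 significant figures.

One Planck area: A_P = ℏG/c³ = 2.59 × 10⁻⁷⁰ m².
39 × 2.59 × 10⁻⁷⁰ m² = 1.01 × 10⁻⁶⁸ m²

1.01 × 10⁻⁶⁸ m²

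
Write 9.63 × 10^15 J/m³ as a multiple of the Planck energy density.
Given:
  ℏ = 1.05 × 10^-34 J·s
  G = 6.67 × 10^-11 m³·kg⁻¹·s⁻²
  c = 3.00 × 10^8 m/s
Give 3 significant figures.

2.06 × 10^-98

Planck energy density: u_P = c⁷/(ℏG²) = 4.68 × 10^113 J/m³.
9.63 × 10^15 / 4.68 × 10^113 = 2.06 × 10^-98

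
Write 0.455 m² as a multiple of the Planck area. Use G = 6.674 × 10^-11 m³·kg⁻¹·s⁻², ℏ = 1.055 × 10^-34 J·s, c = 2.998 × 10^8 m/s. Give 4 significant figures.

1.741 × 10^69

Planck area: A_P = ℏG/c³ = 2.613 × 10^-70 m².
0.455 / 2.613 × 10^-70 = 1.741 × 10^69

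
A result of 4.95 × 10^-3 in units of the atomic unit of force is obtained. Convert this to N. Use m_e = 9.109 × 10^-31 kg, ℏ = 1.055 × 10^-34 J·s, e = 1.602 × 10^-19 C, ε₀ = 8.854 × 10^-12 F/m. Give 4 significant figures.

4.069 × 10^-10 N

One atomic unit of force: F_au = E_h/a₀ = m_e²e⁶/((4πε₀)³ℏ⁴) = 8.220 × 10^-8 N.
4.95 × 10^-3 × 8.220 × 10^-8 N = 4.069 × 10^-10 N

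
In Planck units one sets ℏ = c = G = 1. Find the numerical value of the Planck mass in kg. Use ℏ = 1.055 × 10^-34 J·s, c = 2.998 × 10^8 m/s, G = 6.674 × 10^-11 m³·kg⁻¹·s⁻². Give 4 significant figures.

2.177 × 10^-8 kg

m_P = √(ℏc/G)
  = √(4.739 × 10^-16)
  = 2.177 × 10^-8 kg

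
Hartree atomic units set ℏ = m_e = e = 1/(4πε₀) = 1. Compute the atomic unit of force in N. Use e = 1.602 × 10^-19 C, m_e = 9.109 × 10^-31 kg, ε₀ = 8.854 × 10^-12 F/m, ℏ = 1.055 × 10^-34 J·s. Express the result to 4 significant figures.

8.220 × 10^-8 N

From ℏ = m_e = e = 1/(4πε₀) = 1 the force scale is F_au = E_h/a₀ = m_e²e⁶/((4πε₀)³ℏ⁴).
E_h = 4.354 × 10^-18 J
a₀ = 5.297 × 10^-11 m
E_h/a₀ = 8.220 × 10^-8 N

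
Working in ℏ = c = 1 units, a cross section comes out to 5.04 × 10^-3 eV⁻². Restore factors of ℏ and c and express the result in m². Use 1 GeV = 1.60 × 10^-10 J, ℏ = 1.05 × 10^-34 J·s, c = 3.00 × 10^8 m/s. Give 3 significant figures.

1.95 × 10^-16 m²

Area is [L]² = [E]⁻²·(ℏc)²; restore (ℏc)².
1 GeV⁻² → (ℏc)² × (1 GeV in J)⁻² = 3.88 × 10^-32 m².
Convert the energy scale: 5.04 × 10^-3 eV⁻² = 5.04 × 10^15 GeV⁻².
Result: 5.04 × 10^15 × 3.88 × 10^-32 = 1.95 × 10^-16 m².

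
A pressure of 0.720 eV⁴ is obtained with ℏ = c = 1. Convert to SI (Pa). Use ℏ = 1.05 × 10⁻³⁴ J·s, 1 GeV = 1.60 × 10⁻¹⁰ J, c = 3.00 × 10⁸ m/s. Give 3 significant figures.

15.1 Pa

Pressure is [E]/[L]³ = [E]⁴/(ℏc)³.
1 GeV⁴ → 1/(ℏc)³ × (1 GeV in J)⁴ = 2.10 × 10³⁷ Pa.
Convert the energy scale: 0.720 eV⁴ = 7.20 × 10⁻³⁷ GeV⁴.
Result: 7.20 × 10⁻³⁷ × 2.10 × 10³⁷ = 15.1 Pa.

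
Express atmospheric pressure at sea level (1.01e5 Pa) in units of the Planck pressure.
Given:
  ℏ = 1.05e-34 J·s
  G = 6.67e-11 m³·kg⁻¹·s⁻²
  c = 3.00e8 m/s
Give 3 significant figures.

2.16e-109

Planck pressure: p_P = c⁷/(ℏG²) = 4.68e113 Pa.
1.01e5 / 4.68e113 = 2.16e-109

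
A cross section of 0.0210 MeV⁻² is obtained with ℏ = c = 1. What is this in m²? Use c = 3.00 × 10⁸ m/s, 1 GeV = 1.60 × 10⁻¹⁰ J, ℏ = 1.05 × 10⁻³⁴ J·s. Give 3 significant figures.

8.14 × 10⁻²⁸ m²

Area is [L]² = [E]⁻²·(ℏc)²; restore (ℏc)².
1 GeV⁻² → (ℏc)² × (1 GeV in J)⁻² = 3.88 × 10⁻³² m².
Convert the energy scale: 0.0210 MeV⁻² = 2.10 × 10⁴ GeV⁻².
Result: 2.10 × 10⁴ × 3.88 × 10⁻³² = 8.14 × 10⁻²⁸ m².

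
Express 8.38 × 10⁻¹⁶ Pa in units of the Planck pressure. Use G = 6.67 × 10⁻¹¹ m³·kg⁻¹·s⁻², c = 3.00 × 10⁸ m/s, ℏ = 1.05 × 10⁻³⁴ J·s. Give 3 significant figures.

Planck pressure: p_P = c⁷/(ℏG²) = 4.68 × 10¹¹³ Pa.
8.38 × 10⁻¹⁶ / 4.68 × 10¹¹³ = 1.79 × 10⁻¹²⁹

1.79 × 10⁻¹²⁹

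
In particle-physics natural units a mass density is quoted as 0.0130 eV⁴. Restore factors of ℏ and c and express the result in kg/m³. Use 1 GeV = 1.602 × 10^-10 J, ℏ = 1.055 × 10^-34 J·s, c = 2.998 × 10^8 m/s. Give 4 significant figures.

Mass density is [E]/(c²[L]³) = [E]⁴/(ℏ³c⁵).
1 GeV⁴ → 1/(ℏ³c⁵) × (1 GeV in J)⁴ = 2.316 × 10^20 kg/m³.
Convert the energy scale: 0.0130 eV⁴ = 1.30 × 10^-38 GeV⁴.
Result: 1.30 × 10^-38 × 2.316 × 10^20 = 3.011 × 10^-18 kg/m³.

3.011 × 10^-18 kg/m³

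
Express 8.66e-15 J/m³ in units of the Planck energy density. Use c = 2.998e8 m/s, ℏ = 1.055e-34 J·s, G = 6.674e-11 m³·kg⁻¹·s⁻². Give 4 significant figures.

Planck energy density: u_P = c⁷/(ℏG²) = 4.632e113 J/m³.
8.66e-15 / 4.632e113 = 1.869e-128

1.869e-128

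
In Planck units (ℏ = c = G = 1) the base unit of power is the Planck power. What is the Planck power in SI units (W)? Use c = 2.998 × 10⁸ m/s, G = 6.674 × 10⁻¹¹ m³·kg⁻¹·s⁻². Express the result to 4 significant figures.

3.629 × 10⁵² W

P_P = c⁵/G
  = 2.422 × 10⁴² / 6.674 × 10⁻¹¹
  = 3.629 × 10⁵² W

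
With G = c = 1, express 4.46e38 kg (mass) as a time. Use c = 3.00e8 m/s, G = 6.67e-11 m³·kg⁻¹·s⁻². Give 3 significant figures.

1.10e3 s

Mass → time via G/c³.
4.46e38 kg × (G/c³) = 1.10e3 s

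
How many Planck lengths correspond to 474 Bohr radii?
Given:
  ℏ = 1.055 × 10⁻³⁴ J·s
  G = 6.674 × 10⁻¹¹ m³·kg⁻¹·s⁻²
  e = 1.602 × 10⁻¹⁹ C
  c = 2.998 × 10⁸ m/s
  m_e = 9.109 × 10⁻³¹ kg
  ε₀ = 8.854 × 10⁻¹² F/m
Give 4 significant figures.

1.553 × 10²⁷

Bohr radius: a₀ = 4πε₀ℏ²/(m_e e²) = 5.297 × 10⁻¹¹ m
Planck length: ℓ_P = √(ℏG/c³) = 1.616 × 10⁻³⁵ m
474 × 5.297 × 10⁻¹¹ / 1.616 × 10⁻³⁵ = 1.553 × 10²⁷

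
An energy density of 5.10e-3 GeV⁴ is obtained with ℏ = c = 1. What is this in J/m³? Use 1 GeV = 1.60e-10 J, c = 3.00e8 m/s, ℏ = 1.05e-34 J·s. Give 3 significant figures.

[E]/[L]³ = [E]⁴/(ℏc)³; restore (ℏc)⁻³.
1 GeV⁴ → 1/(ℏc)³ × (1 GeV in J)⁴ = 2.10e37 J/m³.
Result: 5.10e-3 × 2.10e37 = 1.07e35 J/m³.

1.07e35 J/m³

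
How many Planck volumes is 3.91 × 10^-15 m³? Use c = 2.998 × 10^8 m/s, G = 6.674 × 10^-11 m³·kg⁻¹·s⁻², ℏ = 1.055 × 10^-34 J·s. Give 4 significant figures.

Planck volume: V_P = (ℏG/c³)^(3/2) = 4.224 × 10^-105 m³.
3.91 × 10^-15 / 4.224 × 10^-105 = 9.257 × 10^89

9.257 × 10^89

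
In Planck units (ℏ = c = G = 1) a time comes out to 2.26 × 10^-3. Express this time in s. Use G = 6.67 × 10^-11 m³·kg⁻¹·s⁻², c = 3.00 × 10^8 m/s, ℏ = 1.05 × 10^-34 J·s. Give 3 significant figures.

1.21 × 10^-46 s

One Planck time: t_P = √(ℏG/c⁵) = 5.37 × 10^-44 s.
2.26 × 10^-3 × 5.37 × 10^-44 s = 1.21 × 10^-46 s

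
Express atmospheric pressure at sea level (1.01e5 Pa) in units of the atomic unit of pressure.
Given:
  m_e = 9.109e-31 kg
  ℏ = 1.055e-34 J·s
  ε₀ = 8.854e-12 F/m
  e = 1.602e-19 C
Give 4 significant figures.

atomic unit of pressure: P_au = E_h/a₀³ = m_e⁴e¹⁰/((4πε₀)⁵ℏ⁸) = 2.929e13 Pa.
1.01e5 / 2.929e13 = 3.448e-9

3.448e-9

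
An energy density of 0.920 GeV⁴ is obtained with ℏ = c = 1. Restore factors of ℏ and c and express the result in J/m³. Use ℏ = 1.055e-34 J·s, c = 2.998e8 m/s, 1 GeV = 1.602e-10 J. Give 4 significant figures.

[E]/[L]³ = [E]⁴/(ℏc)³; restore (ℏc)⁻³.
1 GeV⁴ → 1/(ℏc)³ × (1 GeV in J)⁴ = 2.082e37 J/m³.
Result: 0.920 × 2.082e37 = 1.915e37 J/m³.

1.915e37 J/m³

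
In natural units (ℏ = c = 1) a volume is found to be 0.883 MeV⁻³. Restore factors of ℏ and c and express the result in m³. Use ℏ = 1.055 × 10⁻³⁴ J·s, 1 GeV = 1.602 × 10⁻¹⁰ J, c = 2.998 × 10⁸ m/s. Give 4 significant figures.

6.796 × 10⁻³⁹ m³

Volume is [L]³ = [E]⁻³·(ℏc)³.
1 GeV⁻³ → (ℏc)³ × (1 GeV in J)⁻³ = 7.696 × 10⁻⁴⁸ m³.
Convert the energy scale: 0.883 MeV⁻³ = 8.83 × 10⁸ GeV⁻³.
Result: 8.83 × 10⁸ × 7.696 × 10⁻⁴⁸ = 6.796 × 10⁻³⁹ m³.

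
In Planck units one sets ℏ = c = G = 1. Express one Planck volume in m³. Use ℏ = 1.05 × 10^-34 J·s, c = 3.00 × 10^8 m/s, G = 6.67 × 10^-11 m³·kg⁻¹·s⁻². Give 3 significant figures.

4.18 × 10^-105 m³

V_P = (ℏG/c³)^(3/2)
  = √(1.75 × 10^-209)
  = 4.18 × 10^-105 m³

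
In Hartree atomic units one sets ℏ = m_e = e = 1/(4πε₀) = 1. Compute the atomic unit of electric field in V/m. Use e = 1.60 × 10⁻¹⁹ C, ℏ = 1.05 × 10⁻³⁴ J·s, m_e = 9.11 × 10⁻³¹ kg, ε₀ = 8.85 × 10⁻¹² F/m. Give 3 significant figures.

E_au = E_h/(e a₀) = m_e²e⁵/((4πε₀)³ℏ⁴)
E_h = 4.38 × 10⁻¹⁸ J
a₀ = 5.26 × 10⁻¹¹ m
E_h/(e·a₀) = 5.20 × 10¹¹ V/m

5.20 × 10¹¹ V/m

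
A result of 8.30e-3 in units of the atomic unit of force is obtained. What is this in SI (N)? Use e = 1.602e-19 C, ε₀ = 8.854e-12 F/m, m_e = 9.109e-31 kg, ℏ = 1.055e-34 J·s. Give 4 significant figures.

6.822e-10 N

One atomic unit of force: F_au = E_h/a₀ = m_e²e⁶/((4πε₀)³ℏ⁴) = 8.220e-8 N.
8.30e-3 × 8.220e-8 N = 6.822e-10 N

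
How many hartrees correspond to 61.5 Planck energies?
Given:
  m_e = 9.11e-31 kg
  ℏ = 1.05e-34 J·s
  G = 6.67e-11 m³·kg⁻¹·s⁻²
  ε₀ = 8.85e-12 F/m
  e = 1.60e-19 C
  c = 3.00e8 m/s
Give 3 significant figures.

Planck energy: E_P = √(ℏc⁵/G) = 1.96e9 J
hartree: E_h = m_e e⁴/(4πε₀ℏ)² = 4.38e-18 J
61.5 × 1.96e9 / 4.38e-18 = 2.75e28

2.75e28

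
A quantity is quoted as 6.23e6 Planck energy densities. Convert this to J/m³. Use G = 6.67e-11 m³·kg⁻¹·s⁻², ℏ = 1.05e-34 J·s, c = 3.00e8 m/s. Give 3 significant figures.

One Planck energy density: u_P = c⁷/(ℏG²) = 4.68e113 J/m³.
6.23e6 × 4.68e113 J/m³ = 2.92e120 J/m³

2.92e120 J/m³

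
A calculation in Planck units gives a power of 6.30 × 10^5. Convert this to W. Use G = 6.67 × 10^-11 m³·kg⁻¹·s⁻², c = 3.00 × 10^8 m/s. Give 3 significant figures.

One Planck power: P_P = c⁵/G = 3.64 × 10^52 W.
6.30 × 10^5 × 3.64 × 10^52 W = 2.30 × 10^58 W

2.30 × 10^58 W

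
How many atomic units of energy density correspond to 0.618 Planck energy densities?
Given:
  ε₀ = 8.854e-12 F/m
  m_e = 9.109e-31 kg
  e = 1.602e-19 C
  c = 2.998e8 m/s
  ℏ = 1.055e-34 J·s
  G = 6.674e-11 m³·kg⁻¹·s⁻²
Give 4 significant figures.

Planck energy density: u_P = c⁷/(ℏG²) = 4.632e113 J/m³
atomic unit of energy density: u_au = E_h/a₀³ = m_e⁴e¹⁰/((4πε₀)⁵ℏ⁸) = 2.929e13 J/m³
0.618 × 4.632e113 / 2.929e13 = 9.773e99

9.773e99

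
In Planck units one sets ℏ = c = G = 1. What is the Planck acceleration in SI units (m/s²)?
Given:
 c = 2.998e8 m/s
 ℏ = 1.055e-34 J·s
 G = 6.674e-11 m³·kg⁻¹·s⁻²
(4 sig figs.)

5.560e51 m/s²

a_P = √(c⁷/(ℏG))
  = √(3.092e103)
  = 5.560e51 m/s²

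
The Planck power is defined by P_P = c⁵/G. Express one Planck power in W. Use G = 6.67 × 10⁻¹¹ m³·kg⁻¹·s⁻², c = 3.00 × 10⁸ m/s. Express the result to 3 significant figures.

3.64 × 10⁵² W

P_P = c⁵/G
  = 2.43 × 10⁴² / 6.67 × 10⁻¹¹
  = 3.64 × 10⁵² W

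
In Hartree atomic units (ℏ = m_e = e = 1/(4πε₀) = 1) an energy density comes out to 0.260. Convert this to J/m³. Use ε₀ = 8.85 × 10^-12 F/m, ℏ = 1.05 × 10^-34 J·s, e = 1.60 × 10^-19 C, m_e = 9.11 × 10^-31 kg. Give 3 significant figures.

7.83 × 10^12 J/m³

One atomic unit of energy density: u_au = E_h/a₀³ = m_e⁴e¹⁰/((4πε₀)⁵ℏ⁸) = 3.01 × 10^13 J/m³.
0.260 × 3.01 × 10^13 J/m³ = 7.83 × 10^12 J/m³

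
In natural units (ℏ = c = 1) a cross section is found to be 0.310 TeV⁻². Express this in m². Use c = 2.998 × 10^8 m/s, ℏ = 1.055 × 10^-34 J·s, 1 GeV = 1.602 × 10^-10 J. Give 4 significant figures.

Area is [L]² = [E]⁻²·(ℏc)²; restore (ℏc)².
1 GeV⁻² → (ℏc)² × (1 GeV in J)⁻² = 3.898 × 10^-32 m².
Convert the energy scale: 0.310 TeV⁻² = 3.10 × 10^-7 GeV⁻².
Result: 3.10 × 10^-7 × 3.898 × 10^-32 = 1.208 × 10^-38 m².

1.208 × 10^-38 m²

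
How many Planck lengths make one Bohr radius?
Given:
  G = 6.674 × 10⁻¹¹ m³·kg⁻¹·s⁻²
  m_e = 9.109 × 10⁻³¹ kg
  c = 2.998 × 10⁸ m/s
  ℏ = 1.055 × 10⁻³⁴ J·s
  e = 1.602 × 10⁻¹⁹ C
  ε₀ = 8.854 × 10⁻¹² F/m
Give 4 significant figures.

Bohr radius: a₀ = 4πε₀ℏ²/(m_e e²) = 5.297 × 10⁻¹¹ m
Planck length: ℓ_P = √(ℏG/c³) = 1.616 × 10⁻³⁵ m
ratio = 5.297 × 10⁻¹¹ / 1.616 × 10⁻³⁵ = 3.277 × 10²⁴

3.277 × 10²⁴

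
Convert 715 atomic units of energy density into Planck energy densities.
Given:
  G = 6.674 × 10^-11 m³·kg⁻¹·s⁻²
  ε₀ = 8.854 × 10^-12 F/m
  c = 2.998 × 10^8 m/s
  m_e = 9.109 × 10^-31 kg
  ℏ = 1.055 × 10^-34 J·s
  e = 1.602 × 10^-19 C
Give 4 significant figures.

atomic unit of energy density: u_au = E_h/a₀³ = m_e⁴e¹⁰/((4πε₀)⁵ℏ⁸) = 2.929 × 10^13 J/m³
Planck energy density: u_P = c⁷/(ℏG²) = 4.632 × 10^113 J/m³
715 × 2.929 × 10^13 / 4.632 × 10^113 = 4.521 × 10^-98

4.521 × 10^-98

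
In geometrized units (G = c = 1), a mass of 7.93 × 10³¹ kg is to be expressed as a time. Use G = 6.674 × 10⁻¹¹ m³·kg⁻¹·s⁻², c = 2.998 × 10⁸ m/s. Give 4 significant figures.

Mass → time via G/c³.
7.93 × 10³¹ kg × (G/c³) = 1.964 × 10⁻⁴ s

1.964 × 10⁻⁴ s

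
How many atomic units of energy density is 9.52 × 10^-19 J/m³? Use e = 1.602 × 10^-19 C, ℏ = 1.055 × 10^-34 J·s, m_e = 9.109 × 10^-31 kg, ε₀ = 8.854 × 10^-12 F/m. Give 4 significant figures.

3.250 × 10^-32

atomic unit of energy density: u_au = E_h/a₀³ = m_e⁴e¹⁰/((4πε₀)⁵ℏ⁸) = 2.929 × 10^13 J/m³.
9.52 × 10^-19 / 2.929 × 10^13 = 3.250 × 10^-32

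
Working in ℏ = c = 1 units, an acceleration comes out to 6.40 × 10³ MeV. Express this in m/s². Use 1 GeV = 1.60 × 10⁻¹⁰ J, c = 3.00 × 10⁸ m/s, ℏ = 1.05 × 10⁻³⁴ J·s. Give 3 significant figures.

Acceleration is [L]/[T]² = c·[E]/ℏ.
1 GeV → c/ℏ × (1 GeV in J) = 4.57 × 10³² m/s².
Convert the energy scale: 6.40 × 10³ MeV = 6.40 GeV.
Result: 6.40 × 4.57 × 10³² = 2.93 × 10³³ m/s².

2.93 × 10³³ m/s²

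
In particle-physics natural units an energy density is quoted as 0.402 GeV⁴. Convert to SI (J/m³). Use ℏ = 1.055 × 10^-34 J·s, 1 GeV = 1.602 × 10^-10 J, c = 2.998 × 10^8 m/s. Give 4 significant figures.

[E]/[L]³ = [E]⁴/(ℏc)³; restore (ℏc)⁻³.
1 GeV⁴ → 1/(ℏc)³ × (1 GeV in J)⁴ = 2.082 × 10^37 J/m³.
Result: 0.402 × 2.082 × 10^37 = 8.368 × 10^36 J/m³.

8.368 × 10^36 J/m³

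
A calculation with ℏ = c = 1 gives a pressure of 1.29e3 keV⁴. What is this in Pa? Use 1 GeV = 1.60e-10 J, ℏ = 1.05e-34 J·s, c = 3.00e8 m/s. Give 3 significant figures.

Pressure is [E]/[L]³ = [E]⁴/(ℏc)³.
1 GeV⁴ → 1/(ℏc)³ × (1 GeV in J)⁴ = 2.10e37 Pa.
Convert the energy scale: 1.29e3 keV⁴ = 1.29e-21 GeV⁴.
Result: 1.29e-21 × 2.10e37 = 2.70e16 Pa.

2.70e16 Pa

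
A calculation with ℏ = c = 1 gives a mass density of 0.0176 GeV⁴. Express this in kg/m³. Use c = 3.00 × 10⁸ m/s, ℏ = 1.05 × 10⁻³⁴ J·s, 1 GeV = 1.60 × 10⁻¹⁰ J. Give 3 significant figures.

Mass density is [E]/(c²[L]³) = [E]⁴/(ℏ³c⁵).
1 GeV⁴ → 1/(ℏ³c⁵) × (1 GeV in J)⁴ = 2.33 × 10²⁰ kg/m³.
Result: 0.0176 × 2.33 × 10²⁰ = 4.10 × 10¹⁸ kg/m³.

4.10 × 10¹⁸ kg/m³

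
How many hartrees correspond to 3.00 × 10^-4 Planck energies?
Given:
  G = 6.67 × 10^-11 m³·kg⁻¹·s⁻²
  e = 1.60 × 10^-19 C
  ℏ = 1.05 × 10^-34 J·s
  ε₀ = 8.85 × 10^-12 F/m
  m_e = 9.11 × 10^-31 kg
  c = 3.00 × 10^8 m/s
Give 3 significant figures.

1.34 × 10^23

Planck energy: E_P = √(ℏc⁵/G) = 1.96 × 10^9 J
hartree: E_h = m_e e⁴/(4πε₀ℏ)² = 4.38 × 10^-18 J
3.00 × 10^-4 × 1.96 × 10^9 / 4.38 × 10^-18 = 1.34 × 10^23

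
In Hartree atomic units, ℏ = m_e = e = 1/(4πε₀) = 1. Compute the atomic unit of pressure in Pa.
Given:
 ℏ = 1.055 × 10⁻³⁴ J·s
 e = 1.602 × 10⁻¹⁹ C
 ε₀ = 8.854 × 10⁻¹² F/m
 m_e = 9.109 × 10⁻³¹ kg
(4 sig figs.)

2.929 × 10¹³ Pa

From ℏ = m_e = e = 1/(4πε₀) = 1 the pressure scale is P_au = E_h/a₀³ = m_e⁴e¹⁰/((4πε₀)⁵ℏ⁸).
E_h = 4.354 × 10⁻¹⁸ J
a₀ = 5.297 × 10⁻¹¹ m
E_h/a₀³ = 2.929 × 10¹³ Pa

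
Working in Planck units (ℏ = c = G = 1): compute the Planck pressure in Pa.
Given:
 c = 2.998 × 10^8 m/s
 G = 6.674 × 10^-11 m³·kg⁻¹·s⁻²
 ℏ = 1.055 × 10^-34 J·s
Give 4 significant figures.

4.632 × 10^113 Pa

From ℏ = c = G = 1 the pressure scale is p_P = c⁷/(ℏG²).
  = 2.177 × 10^59 / 4.699 × 10^-55
  = 4.632 × 10^113 Pa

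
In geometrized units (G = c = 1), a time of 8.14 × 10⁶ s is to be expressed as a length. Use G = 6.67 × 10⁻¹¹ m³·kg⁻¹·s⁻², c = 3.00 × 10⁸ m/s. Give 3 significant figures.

2.44 × 10¹⁵ m

Time → length via c.
8.14 × 10⁶ s × (c) = 2.44 × 10¹⁵ m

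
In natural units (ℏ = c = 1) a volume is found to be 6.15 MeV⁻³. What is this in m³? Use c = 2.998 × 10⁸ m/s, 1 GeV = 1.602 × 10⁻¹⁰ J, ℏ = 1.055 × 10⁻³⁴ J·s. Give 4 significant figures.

Volume is [L]³ = [E]⁻³·(ℏc)³.
1 GeV⁻³ → (ℏc)³ × (1 GeV in J)⁻³ = 7.696 × 10⁻⁴⁸ m³.
Convert the energy scale: 6.15 MeV⁻³ = 6.15 × 10⁹ GeV⁻³.
Result: 6.15 × 10⁹ × 7.696 × 10⁻⁴⁸ = 4.733 × 10⁻³⁸ m³.

4.733 × 10⁻³⁸ m³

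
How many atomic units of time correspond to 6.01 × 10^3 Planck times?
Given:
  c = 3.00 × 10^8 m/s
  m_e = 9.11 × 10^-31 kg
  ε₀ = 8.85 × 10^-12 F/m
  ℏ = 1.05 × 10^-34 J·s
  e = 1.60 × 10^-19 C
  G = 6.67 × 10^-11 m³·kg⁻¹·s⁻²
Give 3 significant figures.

Planck time: t_P = √(ℏG/c⁵) = 5.37 × 10^-44 s
atomic unit of time: τ_au = (4πε₀)²ℏ³/(m_e e⁴) = 2.40 × 10^-17 s
6.01 × 10^3 × 5.37 × 10^-44 / 2.40 × 10^-17 = 1.35 × 10^-23

1.35 × 10^-23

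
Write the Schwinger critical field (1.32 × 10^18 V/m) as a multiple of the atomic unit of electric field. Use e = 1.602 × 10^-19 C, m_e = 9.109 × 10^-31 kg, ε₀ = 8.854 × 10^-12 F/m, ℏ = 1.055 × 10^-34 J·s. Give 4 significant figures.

atomic unit of electric field: E_au = E_h/(e a₀) = m_e²e⁵/((4πε₀)³ℏ⁴) = 5.131 × 10^11 V/m.
1.32 × 10^18 / 5.131 × 10^11 = 2.573 × 10^6

2.573 × 10^6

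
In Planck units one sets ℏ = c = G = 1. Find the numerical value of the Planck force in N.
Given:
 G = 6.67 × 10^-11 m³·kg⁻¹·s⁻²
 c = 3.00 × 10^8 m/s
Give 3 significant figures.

1.21 × 10^44 N

F_P = c⁴/G
  = 8.10 × 10^33 / 6.67 × 10^-11
  = 1.21 × 10^44 N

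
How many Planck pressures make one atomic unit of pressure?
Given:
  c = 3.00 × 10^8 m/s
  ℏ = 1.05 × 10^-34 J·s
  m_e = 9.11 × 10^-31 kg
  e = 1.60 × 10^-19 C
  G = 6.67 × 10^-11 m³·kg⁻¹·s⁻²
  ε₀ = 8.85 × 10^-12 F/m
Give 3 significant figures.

6.44 × 10^-101

atomic unit of pressure: P_au = E_h/a₀³ = m_e⁴e¹⁰/((4πε₀)⁵ℏ⁸) = 3.01 × 10^13 Pa
Planck pressure: p_P = c⁷/(ℏG²) = 4.68 × 10^113 Pa
ratio = 3.01 × 10^13 / 4.68 × 10^113 = 6.44 × 10^-101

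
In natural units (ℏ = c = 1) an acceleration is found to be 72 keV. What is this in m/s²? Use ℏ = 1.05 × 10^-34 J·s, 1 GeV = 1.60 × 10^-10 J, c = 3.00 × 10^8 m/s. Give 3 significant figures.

3.29 × 10^28 m/s²

Acceleration is [L]/[T]² = c·[E]/ℏ.
1 GeV → c/ℏ × (1 GeV in J) = 4.57 × 10^32 m/s².
Convert the energy scale: 72 keV = 7.20 × 10^-5 GeV.
Result: 7.20 × 10^-5 × 4.57 × 10^32 = 3.29 × 10^28 m/s².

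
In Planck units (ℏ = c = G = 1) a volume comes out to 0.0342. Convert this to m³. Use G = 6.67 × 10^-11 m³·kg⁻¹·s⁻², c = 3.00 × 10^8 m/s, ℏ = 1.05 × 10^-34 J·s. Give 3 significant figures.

1.43 × 10^-106 m³

One Planck volume: V_P = (ℏG/c³)^(3/2) = 4.18 × 10^-105 m³.
0.0342 × 4.18 × 10^-105 m³ = 1.43 × 10^-106 m³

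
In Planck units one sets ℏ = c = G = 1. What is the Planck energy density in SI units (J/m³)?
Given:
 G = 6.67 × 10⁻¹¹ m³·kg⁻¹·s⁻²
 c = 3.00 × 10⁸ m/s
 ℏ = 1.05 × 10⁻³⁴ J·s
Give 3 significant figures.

u_P = c⁷/(ℏG²)
  = 2.19 × 10⁵⁹ / 4.67 × 10⁻⁵⁵
  = 4.68 × 10¹¹³ J/m³

4.68 × 10¹¹³ J/m³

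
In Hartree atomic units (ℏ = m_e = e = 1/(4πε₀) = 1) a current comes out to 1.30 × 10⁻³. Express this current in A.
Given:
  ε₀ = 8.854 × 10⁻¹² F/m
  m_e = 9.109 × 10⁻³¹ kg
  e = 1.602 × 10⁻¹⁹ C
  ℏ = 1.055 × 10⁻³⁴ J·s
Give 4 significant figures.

One atomic unit of electric current: I_au = e E_h/ℏ = m_e e⁵/((4πε₀)²ℏ³) = 6.612 × 10⁻³ A.
1.30 × 10⁻³ × 6.612 × 10⁻³ A = 8.595 × 10⁻⁶ A

8.595 × 10⁻⁶ A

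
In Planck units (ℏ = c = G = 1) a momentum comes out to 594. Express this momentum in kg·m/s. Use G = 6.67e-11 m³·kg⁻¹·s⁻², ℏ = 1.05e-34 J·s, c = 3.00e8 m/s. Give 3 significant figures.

3.87e3 kg·m/s

One Planck momentum: p_P = √(ℏc³/G) = 6.52 kg·m/s.
594 × 6.52 kg·m/s = 3.87e3 kg·m/s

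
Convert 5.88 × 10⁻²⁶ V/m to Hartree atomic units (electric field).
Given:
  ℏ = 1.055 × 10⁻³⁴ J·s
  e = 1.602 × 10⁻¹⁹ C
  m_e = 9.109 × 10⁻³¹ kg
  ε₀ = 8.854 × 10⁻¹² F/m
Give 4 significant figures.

1.146 × 10⁻³⁷

atomic unit of electric field: E_au = E_h/(e a₀) = m_e²e⁵/((4πε₀)³ℏ⁴) = 5.131 × 10¹¹ V/m.
5.88 × 10⁻²⁶ / 5.131 × 10¹¹ = 1.146 × 10⁻³⁷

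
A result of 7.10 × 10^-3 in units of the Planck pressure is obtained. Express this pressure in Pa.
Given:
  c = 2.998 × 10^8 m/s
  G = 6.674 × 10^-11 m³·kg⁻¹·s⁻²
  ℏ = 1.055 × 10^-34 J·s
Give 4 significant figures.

One Planck pressure: p_P = c⁷/(ℏG²) = 4.632 × 10^113 Pa.
7.10 × 10^-3 × 4.632 × 10^113 Pa = 3.289 × 10^111 Pa

3.289 × 10^111 Pa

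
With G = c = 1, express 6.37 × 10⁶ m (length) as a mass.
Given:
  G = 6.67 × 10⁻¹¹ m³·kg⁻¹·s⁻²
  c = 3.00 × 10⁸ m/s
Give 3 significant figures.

8.60 × 10³³ kg

Length → mass via c²/G.
6.37 × 10⁶ m × (c²/G) = 8.60 × 10³³ kg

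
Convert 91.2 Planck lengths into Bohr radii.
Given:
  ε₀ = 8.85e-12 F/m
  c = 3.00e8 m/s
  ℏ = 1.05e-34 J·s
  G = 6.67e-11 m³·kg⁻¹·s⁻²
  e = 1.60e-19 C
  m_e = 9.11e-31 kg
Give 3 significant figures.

Planck length: ℓ_P = √(ℏG/c³) = 1.61e-35 m
Bohr radius: a₀ = 4πε₀ℏ²/(m_e e²) = 5.26e-11 m
91.2 × 1.61e-35 / 5.26e-11 = 2.79e-23

2.79e-23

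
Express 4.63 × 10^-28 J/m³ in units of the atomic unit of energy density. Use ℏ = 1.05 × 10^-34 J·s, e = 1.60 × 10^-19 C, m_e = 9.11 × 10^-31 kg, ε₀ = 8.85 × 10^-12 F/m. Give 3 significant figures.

1.54 × 10^-41

atomic unit of energy density: u_au = E_h/a₀³ = m_e⁴e¹⁰/((4πε₀)⁵ℏ⁸) = 3.01 × 10^13 J/m³.
4.63 × 10^-28 / 3.01 × 10^13 = 1.54 × 10^-41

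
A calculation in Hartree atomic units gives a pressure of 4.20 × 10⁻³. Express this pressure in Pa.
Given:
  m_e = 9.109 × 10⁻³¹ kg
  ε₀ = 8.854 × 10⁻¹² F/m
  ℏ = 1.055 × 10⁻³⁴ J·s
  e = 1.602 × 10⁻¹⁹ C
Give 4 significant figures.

1.230 × 10¹¹ Pa

One atomic unit of pressure: P_au = E_h/a₀³ = m_e⁴e¹⁰/((4πε₀)⁵ℏ⁸) = 2.929 × 10¹³ Pa.
4.20 × 10⁻³ × 2.929 × 10¹³ Pa = 1.230 × 10¹¹ Pa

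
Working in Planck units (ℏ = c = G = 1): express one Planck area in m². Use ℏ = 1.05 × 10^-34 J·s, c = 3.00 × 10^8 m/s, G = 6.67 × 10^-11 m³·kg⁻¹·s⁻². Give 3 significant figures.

Dimensional analysis gives A_P = ℏG/c³.
  = 7.00 × 10^-45 / 2.70 × 10^25
  = 2.59 × 10^-70 m²

2.59 × 10^-70 m²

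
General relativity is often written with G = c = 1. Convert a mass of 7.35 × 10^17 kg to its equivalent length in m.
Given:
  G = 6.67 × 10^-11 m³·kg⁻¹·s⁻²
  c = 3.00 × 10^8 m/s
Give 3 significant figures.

In G = c = 1 units mass has dimensions of length; the conversion factor is G/c².
7.35 × 10^17 kg × (G/c²) = 5.45 × 10^-10 m

5.45 × 10^-10 m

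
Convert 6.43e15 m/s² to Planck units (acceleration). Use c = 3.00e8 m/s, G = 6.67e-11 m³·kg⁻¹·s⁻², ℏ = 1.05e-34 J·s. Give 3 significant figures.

Planck acceleration: a_P = √(c⁷/(ℏG)) = 5.59e51 m/s².
6.43e15 / 5.59e51 = 1.15e-36

1.15e-36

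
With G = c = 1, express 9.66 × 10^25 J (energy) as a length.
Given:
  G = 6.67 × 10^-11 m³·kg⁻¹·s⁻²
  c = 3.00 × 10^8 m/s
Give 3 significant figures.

Energy → length via G/c⁴.
9.66 × 10^25 J × (G/c⁴) = 7.95 × 10^-19 m

7.95 × 10^-19 m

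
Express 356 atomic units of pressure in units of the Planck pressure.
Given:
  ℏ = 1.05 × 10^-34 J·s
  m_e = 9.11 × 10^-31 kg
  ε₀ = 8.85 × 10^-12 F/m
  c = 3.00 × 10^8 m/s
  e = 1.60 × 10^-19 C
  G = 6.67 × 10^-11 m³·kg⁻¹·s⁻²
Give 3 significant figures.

2.29 × 10^-98

atomic unit of pressure: P_au = E_h/a₀³ = m_e⁴e¹⁰/((4πε₀)⁵ℏ⁸) = 3.01 × 10^13 Pa
Planck pressure: p_P = c⁷/(ℏG²) = 4.68 × 10^113 Pa
356 × 3.01 × 10^13 / 4.68 × 10^113 = 2.29 × 10^-98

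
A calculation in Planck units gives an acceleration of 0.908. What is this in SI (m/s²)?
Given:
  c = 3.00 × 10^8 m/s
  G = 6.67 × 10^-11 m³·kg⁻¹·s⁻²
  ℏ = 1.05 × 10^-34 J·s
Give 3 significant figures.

One Planck acceleration: a_P = √(c⁷/(ℏG)) = 5.59 × 10^51 m/s².
0.908 × 5.59 × 10^51 m/s² = 5.07 × 10^51 m/s²

5.07 × 10^51 m/s²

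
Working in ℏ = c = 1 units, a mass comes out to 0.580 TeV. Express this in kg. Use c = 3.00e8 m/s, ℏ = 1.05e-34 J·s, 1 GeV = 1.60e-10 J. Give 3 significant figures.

Mass is [E]/c²; divide by c².
1 GeV → 1/c² × (1 GeV in J) = 1.78e-27 kg.
Convert the energy scale: 0.580 TeV = 580 GeV.
Result: 580 × 1.78e-27 = 1.03e-24 kg.

1.03e-24 kg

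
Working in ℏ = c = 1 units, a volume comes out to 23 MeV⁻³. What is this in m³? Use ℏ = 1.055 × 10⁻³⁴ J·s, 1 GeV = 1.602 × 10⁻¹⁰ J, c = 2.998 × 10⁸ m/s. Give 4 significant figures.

Volume is [L]³ = [E]⁻³·(ℏc)³.
1 GeV⁻³ → (ℏc)³ × (1 GeV in J)⁻³ = 7.696 × 10⁻⁴⁸ m³.
Convert the energy scale: 23 MeV⁻³ = 2.30 × 10¹⁰ GeV⁻³.
Result: 2.30 × 10¹⁰ × 7.696 × 10⁻⁴⁸ = 1.770 × 10⁻³⁷ m³.

1.770 × 10⁻³⁷ m³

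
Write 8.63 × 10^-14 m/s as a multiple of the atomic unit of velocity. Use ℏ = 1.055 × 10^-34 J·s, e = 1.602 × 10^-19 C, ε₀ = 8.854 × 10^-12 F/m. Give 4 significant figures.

3.947 × 10^-20

atomic unit of velocity: v_au = e²/(4πε₀ℏ) = 2.186 × 10^6 m/s.
8.63 × 10^-14 / 2.186 × 10^6 = 3.947 × 10^-20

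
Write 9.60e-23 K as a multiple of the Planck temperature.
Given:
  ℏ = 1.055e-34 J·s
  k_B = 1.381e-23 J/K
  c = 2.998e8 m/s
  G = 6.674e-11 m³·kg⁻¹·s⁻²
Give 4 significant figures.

Planck temperature: T_P = √(ℏc⁵/G) / k_B = 1.417e32 K.
9.60e-23 / 1.417e32 = 6.776e-55

6.776e-55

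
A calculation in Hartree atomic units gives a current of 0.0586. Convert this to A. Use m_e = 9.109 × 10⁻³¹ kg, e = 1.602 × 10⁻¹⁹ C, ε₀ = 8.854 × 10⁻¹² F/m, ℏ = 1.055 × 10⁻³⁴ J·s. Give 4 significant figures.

3.875 × 10⁻⁴ A

One atomic unit of electric current: I_au = e E_h/ℏ = m_e e⁵/((4πε₀)²ℏ³) = 6.612 × 10⁻³ A.
0.0586 × 6.612 × 10⁻³ A = 3.875 × 10⁻⁴ A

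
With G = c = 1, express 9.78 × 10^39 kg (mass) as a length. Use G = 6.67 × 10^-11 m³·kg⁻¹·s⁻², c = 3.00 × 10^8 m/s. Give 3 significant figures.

7.25 × 10^12 m

In G = c = 1 units mass has dimensions of length; the conversion factor is G/c².
9.78 × 10^39 kg × (G/c²) = 7.25 × 10^12 m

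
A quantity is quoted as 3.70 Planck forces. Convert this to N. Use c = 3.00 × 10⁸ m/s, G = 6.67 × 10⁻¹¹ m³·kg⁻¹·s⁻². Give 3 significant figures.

4.49 × 10⁴⁴ N

One Planck force: F_P = c⁴/G = 1.21 × 10⁴⁴ N.
3.70 × 1.21 × 10⁴⁴ N = 4.49 × 10⁴⁴ N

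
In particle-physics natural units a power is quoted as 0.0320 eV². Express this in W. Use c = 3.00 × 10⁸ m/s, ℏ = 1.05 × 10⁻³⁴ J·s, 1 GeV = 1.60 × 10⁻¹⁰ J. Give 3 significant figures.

7.80 × 10⁻⁶ W

Power is [E]/[T] = [E]²/ℏ.
1 GeV² → 1/ℏ × (1 GeV in J)² = 2.44 × 10¹⁴ W.
Convert the energy scale: 0.0320 eV² = 3.20 × 10⁻²⁰ GeV².
Result: 3.20 × 10⁻²⁰ × 2.44 × 10¹⁴ = 7.80 × 10⁻⁶ W.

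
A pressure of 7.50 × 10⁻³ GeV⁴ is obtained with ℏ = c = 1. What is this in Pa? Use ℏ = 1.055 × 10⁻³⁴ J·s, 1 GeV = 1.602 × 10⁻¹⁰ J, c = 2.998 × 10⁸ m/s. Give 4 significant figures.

1.561 × 10³⁵ Pa

Pressure is [E]/[L]³ = [E]⁴/(ℏc)³.
1 GeV⁴ → 1/(ℏc)³ × (1 GeV in J)⁴ = 2.082 × 10³⁷ Pa.
Result: 7.50 × 10⁻³ × 2.082 × 10³⁷ = 1.561 × 10³⁵ Pa.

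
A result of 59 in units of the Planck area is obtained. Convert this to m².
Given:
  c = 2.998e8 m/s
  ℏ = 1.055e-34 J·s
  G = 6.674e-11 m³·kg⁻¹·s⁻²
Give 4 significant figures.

1.542e-68 m²

One Planck area: A_P = ℏG/c³ = 2.613e-70 m².
59 × 2.613e-70 m² = 1.542e-68 m²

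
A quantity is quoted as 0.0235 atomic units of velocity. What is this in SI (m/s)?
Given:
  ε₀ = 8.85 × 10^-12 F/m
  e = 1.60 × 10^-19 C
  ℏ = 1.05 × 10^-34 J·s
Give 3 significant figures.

One atomic unit of velocity: v_au = e²/(4πε₀ℏ) = 2.19 × 10^6 m/s.
0.0235 × 2.19 × 10^6 m/s = 5.15 × 10^4 m/s

5.15 × 10^4 m/s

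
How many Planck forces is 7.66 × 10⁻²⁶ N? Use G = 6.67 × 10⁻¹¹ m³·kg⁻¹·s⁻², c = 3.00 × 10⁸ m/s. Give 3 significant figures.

6.31 × 10⁻⁷⁰

Planck force: F_P = c⁴/G = 1.21 × 10⁴⁴ N.
7.66 × 10⁻²⁶ / 1.21 × 10⁴⁴ = 6.31 × 10⁻⁷⁰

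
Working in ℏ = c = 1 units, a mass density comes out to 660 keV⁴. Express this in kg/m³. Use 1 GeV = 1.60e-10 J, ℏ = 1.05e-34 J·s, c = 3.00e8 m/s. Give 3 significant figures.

Mass density is [E]/(c²[L]³) = [E]⁴/(ℏ³c⁵).
1 GeV⁴ → 1/(ℏ³c⁵) × (1 GeV in J)⁴ = 2.33e20 kg/m³.
Convert the energy scale: 660 keV⁴ = 6.60e-22 GeV⁴.
Result: 6.60e-22 × 2.33e20 = 0.154 kg/m³.

0.154 kg/m³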